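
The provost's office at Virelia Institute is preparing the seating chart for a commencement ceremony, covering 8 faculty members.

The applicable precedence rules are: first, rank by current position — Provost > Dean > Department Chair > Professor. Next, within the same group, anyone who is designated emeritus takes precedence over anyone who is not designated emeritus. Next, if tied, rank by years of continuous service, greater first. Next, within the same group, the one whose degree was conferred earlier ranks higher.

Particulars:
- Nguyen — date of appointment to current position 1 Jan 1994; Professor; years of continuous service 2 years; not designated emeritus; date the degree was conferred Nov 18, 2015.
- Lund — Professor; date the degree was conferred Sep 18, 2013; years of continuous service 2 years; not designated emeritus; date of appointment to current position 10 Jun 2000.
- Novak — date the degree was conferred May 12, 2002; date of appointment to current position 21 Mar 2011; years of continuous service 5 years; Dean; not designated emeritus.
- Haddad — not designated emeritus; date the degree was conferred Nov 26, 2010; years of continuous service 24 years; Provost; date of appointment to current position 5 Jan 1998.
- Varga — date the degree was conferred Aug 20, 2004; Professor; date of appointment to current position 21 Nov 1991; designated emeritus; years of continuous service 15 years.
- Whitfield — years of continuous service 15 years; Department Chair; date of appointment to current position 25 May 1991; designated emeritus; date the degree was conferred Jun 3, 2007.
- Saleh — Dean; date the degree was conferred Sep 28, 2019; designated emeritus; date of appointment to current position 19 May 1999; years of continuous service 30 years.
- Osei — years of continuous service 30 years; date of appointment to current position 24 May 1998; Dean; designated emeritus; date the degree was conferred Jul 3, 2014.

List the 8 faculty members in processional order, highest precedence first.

By current position: Haddad (Provost); then Osei, Saleh and Novak (Dean); then Whitfield (Department Chair); then Varga, Lund and Nguyen (Professor).
Among Osei, Saleh and Novak, designated emeritus before not designated emeritus: Osei and Saleh (designated emeritus) before Novak (not designated emeritus).
Osei and Saleh both have years of continuous service 30 years, so the next rule applies.
Among Osei and Saleh, by date the degree was conferred (earlier first): Osei (Jul 3, 2014) before Saleh (Sep 28, 2019).
Among Varga, Lund and Nguyen, designated emeritus before not designated emeritus: Varga (designated emeritus) before Lund and Nguyen (not designated emeritus).
Lund and Nguyen both have years of continuous service 2 years, so the next rule applies.
Among Lund and Nguyen, by date the degree was conferred (earlier first): Lund (Sep 18, 2013) before Nguyen (Nov 18, 2015).
Full order: Haddad, Osei, Saleh, Novak, Whitfield, Varga, Lund, Nguyen.

Haddad, Osei, Saleh, Novak, Whitfield, Varga, Lund, Nguyen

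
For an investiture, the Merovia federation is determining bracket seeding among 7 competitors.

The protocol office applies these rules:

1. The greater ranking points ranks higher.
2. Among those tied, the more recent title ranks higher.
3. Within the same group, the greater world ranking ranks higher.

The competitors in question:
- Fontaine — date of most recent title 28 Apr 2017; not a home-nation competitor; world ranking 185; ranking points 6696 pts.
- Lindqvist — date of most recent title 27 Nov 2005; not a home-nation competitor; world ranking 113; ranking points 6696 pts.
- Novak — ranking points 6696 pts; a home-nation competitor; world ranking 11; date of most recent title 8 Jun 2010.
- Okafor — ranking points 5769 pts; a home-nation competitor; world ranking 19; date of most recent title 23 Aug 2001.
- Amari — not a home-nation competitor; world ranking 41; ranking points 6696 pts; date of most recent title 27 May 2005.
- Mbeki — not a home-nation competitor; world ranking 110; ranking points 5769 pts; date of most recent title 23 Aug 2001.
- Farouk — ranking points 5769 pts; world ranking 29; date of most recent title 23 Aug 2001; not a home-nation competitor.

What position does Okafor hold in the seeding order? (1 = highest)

7

By ranking points (higher first): Fontaine, Novak, Lindqvist and Amari (each 6696 pts); then Mbeki, Farouk and Okafor (each 5769 pts).
Among Fontaine, Novak, Lindqvist and Amari, by date of most recent title (later first): Fontaine (28 Apr 2017) before Novak (8 Jun 2010) before Lindqvist (27 Nov 2005) before Amari (27 May 2005).
Mbeki, Farouk and Okafor all have date of most recent title 23 Aug 2001, so the next rule applies.
Among Mbeki, Farouk and Okafor, by world ranking (higher first): Mbeki (110) before Farouk (29) before Okafor (19).
Order: Fontaine, Novak, Lindqvist, Amari, Mbeki, Farouk, Okafor. So position 7.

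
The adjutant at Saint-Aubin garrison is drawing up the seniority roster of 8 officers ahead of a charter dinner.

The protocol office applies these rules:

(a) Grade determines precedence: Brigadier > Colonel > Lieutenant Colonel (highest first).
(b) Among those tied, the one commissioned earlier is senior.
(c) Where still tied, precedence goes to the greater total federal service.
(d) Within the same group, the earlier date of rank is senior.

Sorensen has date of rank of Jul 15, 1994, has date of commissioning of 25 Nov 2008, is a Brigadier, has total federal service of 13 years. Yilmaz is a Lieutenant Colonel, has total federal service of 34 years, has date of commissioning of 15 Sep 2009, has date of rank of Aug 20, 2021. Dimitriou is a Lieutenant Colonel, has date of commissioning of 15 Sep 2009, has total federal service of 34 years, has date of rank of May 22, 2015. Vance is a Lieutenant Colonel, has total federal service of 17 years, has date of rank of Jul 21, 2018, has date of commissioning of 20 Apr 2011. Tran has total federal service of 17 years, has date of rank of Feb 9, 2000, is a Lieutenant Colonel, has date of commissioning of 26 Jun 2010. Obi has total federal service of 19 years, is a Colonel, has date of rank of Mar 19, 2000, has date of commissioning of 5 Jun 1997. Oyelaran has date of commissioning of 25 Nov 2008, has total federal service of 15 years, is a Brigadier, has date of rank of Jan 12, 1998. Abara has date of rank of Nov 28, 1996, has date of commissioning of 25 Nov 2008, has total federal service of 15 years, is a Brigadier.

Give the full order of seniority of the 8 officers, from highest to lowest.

By grade: Abara, Oyelaran and Sorensen (Brigadier); then Obi (Colonel); then Dimitriou, Yilmaz, Tran and Vance (Lieutenant Colonel).
Abara, Oyelaran and Sorensen all have date of commissioning 25 Nov 2008, so the next rule applies.
Among Abara, Oyelaran and Sorensen, by total federal service (higher first): Abara and Oyelaran (15 years) before Sorensen (13 years).
Among Abara and Oyelaran, by date of rank (earlier first): Abara (Nov 28, 1996) before Oyelaran (Jan 12, 1998).
Among Dimitriou, Yilmaz, Tran and Vance, by date of commissioning (earlier first): Dimitriou and Yilmaz (15 Sep 2009) before Tran (26 Jun 2010) before Vance (20 Apr 2011).
Dimitriou and Yilmaz both have total federal service 34 years, so the next rule applies.
Among Dimitriou and Yilmaz, by date of rank (earlier first): Dimitriou (May 22, 2015) before Yilmaz (Aug 20, 2021).
Full order: Abara, Oyelaran, Sorensen, Obi, Dimitriou, Yilmaz, Tran, Vance.

Abara, Oyelaran, Sorensen, Obi, Dimitriou, Yilmaz, Tran, Vance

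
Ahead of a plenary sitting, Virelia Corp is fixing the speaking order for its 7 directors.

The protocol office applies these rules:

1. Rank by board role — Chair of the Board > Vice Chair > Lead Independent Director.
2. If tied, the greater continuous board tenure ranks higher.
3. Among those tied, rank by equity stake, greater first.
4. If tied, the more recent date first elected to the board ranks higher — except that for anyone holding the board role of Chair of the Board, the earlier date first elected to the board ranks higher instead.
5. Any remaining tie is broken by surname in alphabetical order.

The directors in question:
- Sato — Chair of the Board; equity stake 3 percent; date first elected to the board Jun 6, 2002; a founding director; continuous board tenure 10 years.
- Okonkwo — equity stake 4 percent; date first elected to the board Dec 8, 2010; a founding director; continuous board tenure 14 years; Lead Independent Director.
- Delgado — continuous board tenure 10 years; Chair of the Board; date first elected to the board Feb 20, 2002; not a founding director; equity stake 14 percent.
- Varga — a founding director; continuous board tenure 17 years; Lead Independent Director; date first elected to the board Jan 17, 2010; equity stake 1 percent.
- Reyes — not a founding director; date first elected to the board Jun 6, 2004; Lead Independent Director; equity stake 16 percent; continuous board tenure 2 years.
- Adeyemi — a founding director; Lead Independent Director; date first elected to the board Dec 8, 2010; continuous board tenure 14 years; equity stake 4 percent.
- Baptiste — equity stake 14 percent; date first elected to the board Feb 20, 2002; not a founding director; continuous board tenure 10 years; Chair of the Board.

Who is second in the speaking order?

Delgado

By board role: Baptiste, Delgado and Sato (Chair of the Board); then Varga, Adeyemi, Okonkwo and Reyes (Lead Independent Director).
Baptiste, Delgado and Sato all have continuous board tenure 10 years, so the next rule applies.
Among Baptiste, Delgado and Sato, by equity stake (higher first): Baptiste and Delgado (14 percent) before Sato (3 percent).
Baptiste and Delgado both have date first elected to the board Feb 20, 2002, so the next rule applies.
Among Baptiste and Delgado, alphabetically by surname: Baptiste before Delgado.
Among Varga, Adeyemi, Okonkwo and Reyes, by continuous board tenure (higher first): Varga (17 years) before Adeyemi and Okonkwo (14 years) before Reyes (2 years).
Adeyemi and Okonkwo both have equity stake 4 percent, so the next rule applies.
Adeyemi and Okonkwo both have date first elected to the board Dec 8, 2010, so the next rule applies.
Among Adeyemi and Okonkwo, alphabetically by surname: Adeyemi before Okonkwo.
Order: Baptiste, Delgado, Sato, Varga, Adeyemi, Okonkwo, Reyes.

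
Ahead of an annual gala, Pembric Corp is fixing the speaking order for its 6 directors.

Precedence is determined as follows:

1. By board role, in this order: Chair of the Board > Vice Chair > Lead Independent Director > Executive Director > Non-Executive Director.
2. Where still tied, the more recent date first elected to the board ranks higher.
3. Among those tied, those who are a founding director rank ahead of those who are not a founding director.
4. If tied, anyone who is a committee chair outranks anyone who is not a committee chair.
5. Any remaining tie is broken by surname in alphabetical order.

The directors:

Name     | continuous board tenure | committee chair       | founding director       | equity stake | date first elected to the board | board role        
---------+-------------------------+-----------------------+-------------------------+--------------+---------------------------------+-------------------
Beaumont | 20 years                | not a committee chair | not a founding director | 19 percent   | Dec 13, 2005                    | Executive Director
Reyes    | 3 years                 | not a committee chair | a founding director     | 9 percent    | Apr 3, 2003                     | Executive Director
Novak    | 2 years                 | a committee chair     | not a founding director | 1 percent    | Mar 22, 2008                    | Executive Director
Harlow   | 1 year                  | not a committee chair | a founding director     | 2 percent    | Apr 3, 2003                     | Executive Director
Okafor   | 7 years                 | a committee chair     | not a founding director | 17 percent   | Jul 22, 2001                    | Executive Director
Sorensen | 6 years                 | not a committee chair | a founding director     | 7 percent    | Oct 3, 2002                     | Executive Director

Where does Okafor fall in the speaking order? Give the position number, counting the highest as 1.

6

By board role: Novak, Beaumont, Harlow, Reyes, Sorensen and Okafor (Executive Director).
Among Novak, Beaumont, Harlow, Reyes, Sorensen and Okafor, by date first elected to the board (later first): Novak (Mar 22, 2008) before Beaumont (Dec 13, 2005) before Harlow and Reyes (Apr 3, 2003) before Sorensen (Oct 3, 2002) before Okafor (Jul 22, 2001).
Harlow and Reyes are each a founding director, so the next rule applies.
Harlow and Reyes are each not a committee chair, so the next rule applies.
Among Harlow and Reyes, alphabetically by surname: Harlow before Reyes.
Order: Novak, Beaumont, Harlow, Reyes, Sorensen, Okafor. So position 6.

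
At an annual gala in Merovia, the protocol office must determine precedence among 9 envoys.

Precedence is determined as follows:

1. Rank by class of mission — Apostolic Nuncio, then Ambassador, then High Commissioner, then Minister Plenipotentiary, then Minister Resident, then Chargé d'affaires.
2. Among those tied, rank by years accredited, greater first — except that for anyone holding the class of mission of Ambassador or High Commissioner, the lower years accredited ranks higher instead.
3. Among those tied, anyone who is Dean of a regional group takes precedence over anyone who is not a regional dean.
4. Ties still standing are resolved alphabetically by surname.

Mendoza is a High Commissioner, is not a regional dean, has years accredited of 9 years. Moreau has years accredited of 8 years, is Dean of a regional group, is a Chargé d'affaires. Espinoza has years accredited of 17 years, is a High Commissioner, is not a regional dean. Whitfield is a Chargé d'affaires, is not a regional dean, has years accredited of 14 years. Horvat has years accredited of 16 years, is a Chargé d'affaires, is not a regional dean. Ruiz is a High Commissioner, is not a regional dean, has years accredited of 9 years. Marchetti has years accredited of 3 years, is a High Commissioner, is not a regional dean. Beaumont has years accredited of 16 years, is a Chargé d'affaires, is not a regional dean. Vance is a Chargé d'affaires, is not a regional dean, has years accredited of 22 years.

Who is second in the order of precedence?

Mendoza

By class of mission: Marchetti, Mendoza, Ruiz and Espinoza (High Commissioner); then Vance, Beaumont, Horvat, Whitfield and Moreau (Chargé d'affaires).
Among Marchetti, Mendoza, Ruiz and Espinoza, by years accredited (lower first) (reversed rule for this group): Marchetti (3 years) before Mendoza and Ruiz (9 years) before Espinoza (17 years).
Mendoza and Ruiz are each not a regional dean, so the next rule applies.
Among Mendoza and Ruiz, alphabetically by surname: Mendoza before Ruiz.
Among Vance, Beaumont, Horvat, Whitfield and Moreau, by years accredited (higher first): Vance (22 years) before Beaumont and Horvat (16 years) before Whitfield (14 years) before Moreau (8 years).
Beaumont and Horvat are each not a regional dean, so the next rule applies.
Among Beaumont and Horvat, alphabetically by surname: Beaumont before Horvat.
Order: Marchetti, Mendoza, Ruiz, Espinoza, Vance, Beaumont, Horvat, Whitfield, Moreau.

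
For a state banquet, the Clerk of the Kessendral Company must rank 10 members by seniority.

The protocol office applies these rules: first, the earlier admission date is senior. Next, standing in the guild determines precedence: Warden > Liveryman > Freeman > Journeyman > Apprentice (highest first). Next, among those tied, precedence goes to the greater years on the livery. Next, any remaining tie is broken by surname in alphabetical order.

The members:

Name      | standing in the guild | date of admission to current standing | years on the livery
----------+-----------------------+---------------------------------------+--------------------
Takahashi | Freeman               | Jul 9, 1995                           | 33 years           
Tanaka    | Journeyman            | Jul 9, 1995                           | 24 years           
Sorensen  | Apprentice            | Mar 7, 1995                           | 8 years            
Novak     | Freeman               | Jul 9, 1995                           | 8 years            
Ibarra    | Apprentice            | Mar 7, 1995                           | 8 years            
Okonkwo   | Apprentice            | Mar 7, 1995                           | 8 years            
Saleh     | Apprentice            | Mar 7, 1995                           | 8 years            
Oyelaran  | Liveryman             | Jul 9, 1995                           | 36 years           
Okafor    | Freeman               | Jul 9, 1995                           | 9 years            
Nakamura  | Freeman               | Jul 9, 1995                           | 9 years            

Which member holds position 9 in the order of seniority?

Novak

By date of admission to current standing (earlier first): Ibarra, Okonkwo, Saleh and Sorensen (each Mar 7, 1995); then Oyelaran, Takahashi, Nakamura, Okafor, Novak and Tanaka (each Jul 9, 1995).
Ibarra, Okonkwo, Saleh and Sorensen are each Apprentice, so the next rule applies.
Ibarra, Okonkwo, Saleh and Sorensen all have years on the livery 8 years, so the next rule applies.
Among Ibarra, Okonkwo, Saleh and Sorensen, alphabetically by surname: Ibarra before Okonkwo before Saleh before Sorensen.
Among Oyelaran, Takahashi, Nakamura, Okafor, Novak and Tanaka, by standing in the guild: Oyelaran (Liveryman) before Takahashi, Nakamura, Okafor and Novak (Freeman) before Tanaka (Journeyman).
Among Takahashi, Nakamura, Okafor and Novak, by years on the livery (higher first): Takahashi (33 years) before Nakamura and Okafor (9 years) before Novak (8 years).
Among Nakamura and Okafor, alphabetically by surname: Nakamura before Okafor.
Order: Ibarra, Okonkwo, Saleh, Sorensen, Oyelaran, Takahashi, Nakamura, Okafor, Novak, Tanaka.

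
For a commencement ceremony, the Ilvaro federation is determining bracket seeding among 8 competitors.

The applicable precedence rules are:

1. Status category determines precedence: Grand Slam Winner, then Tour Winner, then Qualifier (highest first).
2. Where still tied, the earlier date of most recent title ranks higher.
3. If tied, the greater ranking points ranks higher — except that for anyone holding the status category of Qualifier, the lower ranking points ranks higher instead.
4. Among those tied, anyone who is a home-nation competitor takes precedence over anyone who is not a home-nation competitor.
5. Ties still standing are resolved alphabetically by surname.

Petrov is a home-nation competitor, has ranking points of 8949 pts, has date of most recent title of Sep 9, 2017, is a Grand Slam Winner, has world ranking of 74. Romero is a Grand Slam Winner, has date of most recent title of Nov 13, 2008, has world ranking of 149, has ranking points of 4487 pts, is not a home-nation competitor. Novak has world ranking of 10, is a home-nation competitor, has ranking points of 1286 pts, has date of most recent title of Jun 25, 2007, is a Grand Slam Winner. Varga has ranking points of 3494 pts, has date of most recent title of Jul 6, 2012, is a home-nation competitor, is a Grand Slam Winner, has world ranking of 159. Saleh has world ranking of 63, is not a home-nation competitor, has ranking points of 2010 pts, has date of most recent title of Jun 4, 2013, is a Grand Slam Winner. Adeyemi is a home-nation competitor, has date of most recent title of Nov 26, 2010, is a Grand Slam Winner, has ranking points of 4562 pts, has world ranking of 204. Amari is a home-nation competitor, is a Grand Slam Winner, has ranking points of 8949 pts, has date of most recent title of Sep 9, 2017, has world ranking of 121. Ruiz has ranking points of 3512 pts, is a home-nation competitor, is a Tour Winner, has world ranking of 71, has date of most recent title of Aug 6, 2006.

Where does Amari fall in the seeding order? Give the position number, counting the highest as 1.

6

By status category: Novak, Romero, Adeyemi, Varga, Saleh, Amari and Petrov (Grand Slam Winner); then Ruiz (Tour Winner).
Among Novak, Romero, Adeyemi, Varga, Saleh, Amari and Petrov, by date of most recent title (earlier first): Novak (Jun 25, 2007) before Romero (Nov 13, 2008) before Adeyemi (Nov 26, 2010) before Varga (Jul 6, 2012) before Saleh (Jun 4, 2013) before Amari and Petrov (Sep 9, 2017).
Amari and Petrov both have ranking points 8949 pts, so the next rule applies.
Amari and Petrov are each a home-nation competitor, so the next rule applies.
Among Amari and Petrov, alphabetically by surname: Amari before Petrov.
Order: Novak, Romero, Adeyemi, Varga, Saleh, Amari, Petrov, Ruiz. So position 6.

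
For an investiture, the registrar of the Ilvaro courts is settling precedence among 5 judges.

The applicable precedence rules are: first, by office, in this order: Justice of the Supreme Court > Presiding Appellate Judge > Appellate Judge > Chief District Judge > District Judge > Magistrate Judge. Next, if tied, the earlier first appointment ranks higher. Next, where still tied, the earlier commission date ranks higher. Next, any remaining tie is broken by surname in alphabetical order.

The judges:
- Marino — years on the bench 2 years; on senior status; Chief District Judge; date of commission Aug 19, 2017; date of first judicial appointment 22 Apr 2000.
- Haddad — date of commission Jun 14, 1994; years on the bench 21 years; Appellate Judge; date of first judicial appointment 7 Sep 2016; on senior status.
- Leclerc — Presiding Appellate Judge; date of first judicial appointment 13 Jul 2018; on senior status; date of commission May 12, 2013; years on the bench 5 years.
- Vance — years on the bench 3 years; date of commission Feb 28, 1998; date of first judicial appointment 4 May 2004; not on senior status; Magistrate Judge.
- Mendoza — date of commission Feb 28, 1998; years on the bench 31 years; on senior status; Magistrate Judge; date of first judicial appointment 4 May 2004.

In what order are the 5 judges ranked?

Leclerc, Haddad, Marino, Mendoza, Vance

By office: Leclerc (Presiding Appellate Judge); then Haddad (Appellate Judge); then Marino (Chief District Judge); then Mendoza and Vance (Magistrate Judge).
Mendoza and Vance both have date of first judicial appointment 4 May 2004, so the next rule applies.
Mendoza and Vance both have date of commission Feb 28, 1998, so the next rule applies.
Among Mendoza and Vance, alphabetically by surname: Mendoza before Vance.
Full order: Leclerc, Haddad, Marino, Mendoza, Vance.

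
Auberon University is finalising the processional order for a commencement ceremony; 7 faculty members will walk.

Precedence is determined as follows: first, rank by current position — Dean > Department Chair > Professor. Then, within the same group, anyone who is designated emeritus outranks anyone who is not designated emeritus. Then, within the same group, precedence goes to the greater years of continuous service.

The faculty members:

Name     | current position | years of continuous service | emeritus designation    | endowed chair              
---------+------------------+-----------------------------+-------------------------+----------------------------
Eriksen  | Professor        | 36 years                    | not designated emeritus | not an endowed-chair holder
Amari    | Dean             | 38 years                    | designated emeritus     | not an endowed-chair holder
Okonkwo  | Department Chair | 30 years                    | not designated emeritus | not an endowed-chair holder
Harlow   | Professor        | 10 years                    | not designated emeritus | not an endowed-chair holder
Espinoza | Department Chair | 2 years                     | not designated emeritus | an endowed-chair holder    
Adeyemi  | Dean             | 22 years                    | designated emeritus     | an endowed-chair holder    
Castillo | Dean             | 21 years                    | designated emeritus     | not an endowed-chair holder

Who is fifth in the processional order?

By current position: Amari, Adeyemi and Castillo (Dean); then Okonkwo and Espinoza (Department Chair); then Eriksen and Harlow (Professor).
Amari, Adeyemi and Castillo are each designated emeritus, so the next rule applies.
Among Amari, Adeyemi and Castillo, by years of continuous service (higher first): Amari (38 years) before Adeyemi (22 years) before Castillo (21 years).
Okonkwo and Espinoza are each not designated emeritus, so the next rule applies.
Among Okonkwo and Espinoza, by years of continuous service (higher first): Okonkwo (30 years) before Espinoza (2 years).
Eriksen and Harlow are each not designated emeritus, so the next rule applies.
Among Eriksen and Harlow, by years of continuous service (higher first): Eriksen (36 years) before Harlow (10 years).
Order: Amari, Adeyemi, Castillo, Okonkwo, Espinoza, Eriksen, Harlow.

Espinoza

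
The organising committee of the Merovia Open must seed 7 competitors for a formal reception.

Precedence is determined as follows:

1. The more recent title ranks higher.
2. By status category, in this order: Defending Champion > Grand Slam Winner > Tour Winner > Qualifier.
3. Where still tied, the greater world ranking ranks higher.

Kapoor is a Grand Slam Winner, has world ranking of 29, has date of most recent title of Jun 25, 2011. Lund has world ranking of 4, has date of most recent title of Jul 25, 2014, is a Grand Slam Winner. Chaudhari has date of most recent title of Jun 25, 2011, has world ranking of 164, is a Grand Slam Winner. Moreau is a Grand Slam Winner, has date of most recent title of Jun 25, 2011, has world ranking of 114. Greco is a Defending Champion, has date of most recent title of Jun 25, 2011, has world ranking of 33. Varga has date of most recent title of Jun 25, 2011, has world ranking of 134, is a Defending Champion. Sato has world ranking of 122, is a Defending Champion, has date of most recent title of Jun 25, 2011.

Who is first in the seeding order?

Lund

By date of most recent title (later first): Lund (Jul 25, 2014); then Varga, Sato, Greco, Chaudhari, Moreau and Kapoor (each Jun 25, 2011).
Among Varga, Sato, Greco, Chaudhari, Moreau and Kapoor, by status category: Varga, Sato and Greco (Defending Champion) before Chaudhari, Moreau and Kapoor (Grand Slam Winner).
Among Varga, Sato and Greco, by world ranking (higher first): Varga (134) before Sato (122) before Greco (33).
Among Chaudhari, Moreau and Kapoor, by world ranking (higher first): Chaudhari (164) before Moreau (114) before Kapoor (29).
Order: Lund, Varga, Sato, Greco, Chaudhari, Moreau, Kapoor.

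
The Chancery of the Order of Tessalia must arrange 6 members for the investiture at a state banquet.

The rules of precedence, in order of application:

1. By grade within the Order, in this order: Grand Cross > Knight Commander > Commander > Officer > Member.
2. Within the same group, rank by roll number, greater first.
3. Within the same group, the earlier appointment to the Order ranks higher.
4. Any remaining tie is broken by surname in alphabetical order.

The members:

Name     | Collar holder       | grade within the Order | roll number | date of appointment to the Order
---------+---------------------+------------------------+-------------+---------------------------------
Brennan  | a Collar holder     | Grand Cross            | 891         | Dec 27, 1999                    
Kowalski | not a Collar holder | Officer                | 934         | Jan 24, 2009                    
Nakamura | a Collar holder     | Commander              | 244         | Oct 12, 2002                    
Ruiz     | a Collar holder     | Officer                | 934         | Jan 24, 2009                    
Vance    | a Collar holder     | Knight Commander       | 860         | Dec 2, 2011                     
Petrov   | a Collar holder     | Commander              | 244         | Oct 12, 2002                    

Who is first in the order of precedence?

Brennan

By grade within the Order: Brennan (Grand Cross); then Vance (Knight Commander); then Nakamura and Petrov (Commander); then Kowalski and Ruiz (Officer).
Nakamura and Petrov both have roll number 244, so the next rule applies.
Nakamura and Petrov both have date of appointment to the Order Oct 12, 2002, so the next rule applies.
Among Nakamura and Petrov, alphabetically by surname: Nakamura before Petrov.
Kowalski and Ruiz both have roll number 934, so the next rule applies.
Kowalski and Ruiz both have date of appointment to the Order Jan 24, 2009, so the next rule applies.
Among Kowalski and Ruiz, alphabetically by surname: Kowalski before Ruiz.
Order: Brennan, Vance, Nakamura, Petrov, Kowalski, Ruiz.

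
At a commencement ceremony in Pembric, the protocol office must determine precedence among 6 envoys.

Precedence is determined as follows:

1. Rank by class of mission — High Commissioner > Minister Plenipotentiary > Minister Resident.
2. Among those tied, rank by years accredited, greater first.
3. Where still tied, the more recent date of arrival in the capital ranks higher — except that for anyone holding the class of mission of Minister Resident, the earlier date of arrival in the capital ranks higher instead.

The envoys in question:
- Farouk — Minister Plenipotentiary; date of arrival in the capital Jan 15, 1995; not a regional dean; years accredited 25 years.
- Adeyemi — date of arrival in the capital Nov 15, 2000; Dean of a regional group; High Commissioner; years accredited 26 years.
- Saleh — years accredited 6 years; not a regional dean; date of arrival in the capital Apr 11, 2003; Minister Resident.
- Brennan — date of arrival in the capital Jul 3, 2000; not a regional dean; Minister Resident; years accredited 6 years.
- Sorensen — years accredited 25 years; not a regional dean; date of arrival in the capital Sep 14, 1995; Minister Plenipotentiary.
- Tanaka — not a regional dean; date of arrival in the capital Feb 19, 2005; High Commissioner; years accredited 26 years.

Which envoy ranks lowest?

By class of mission: Tanaka and Adeyemi (High Commissioner); then Sorensen and Farouk (Minister Plenipotentiary); then Brennan and Saleh (Minister Resident).
Tanaka and Adeyemi both have years accredited 26 years, so the next rule applies.
Among Tanaka and Adeyemi, by date of arrival in the capital (later first): Tanaka (Feb 19, 2005) before Adeyemi (Nov 15, 2000).
Sorensen and Farouk both have years accredited 25 years, so the next rule applies.
Among Sorensen and Farouk, by date of arrival in the capital (later first): Sorensen (Sep 14, 1995) before Farouk (Jan 15, 1995).
Brennan and Saleh both have years accredited 6 years, so the next rule applies.
Among Brennan and Saleh, by date of arrival in the capital (earlier first) (reversed rule for this group): Brennan (Jul 3, 2000) before Saleh (Apr 11, 2003).
Order: Tanaka, Adeyemi, Sorensen, Farouk, Brennan, Saleh.

Saleh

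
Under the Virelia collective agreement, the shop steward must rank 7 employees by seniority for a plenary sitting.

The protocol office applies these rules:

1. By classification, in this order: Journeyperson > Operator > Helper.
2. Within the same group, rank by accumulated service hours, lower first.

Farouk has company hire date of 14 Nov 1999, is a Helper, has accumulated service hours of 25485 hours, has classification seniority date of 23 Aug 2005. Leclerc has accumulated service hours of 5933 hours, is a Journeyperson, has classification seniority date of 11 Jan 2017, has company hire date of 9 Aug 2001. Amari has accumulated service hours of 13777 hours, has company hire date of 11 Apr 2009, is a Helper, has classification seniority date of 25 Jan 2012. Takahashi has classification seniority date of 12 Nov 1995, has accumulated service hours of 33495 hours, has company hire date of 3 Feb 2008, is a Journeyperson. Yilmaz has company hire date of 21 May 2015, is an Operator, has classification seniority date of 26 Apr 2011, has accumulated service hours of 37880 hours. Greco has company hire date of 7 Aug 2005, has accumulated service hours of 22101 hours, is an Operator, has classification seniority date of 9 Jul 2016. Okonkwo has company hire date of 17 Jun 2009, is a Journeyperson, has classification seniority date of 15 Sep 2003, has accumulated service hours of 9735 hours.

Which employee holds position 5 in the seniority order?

Yilmaz

By classification: Leclerc, Okonkwo and Takahashi (Journeyperson); then Greco and Yilmaz (Operator); then Amari and Farouk (Helper).
Among Leclerc, Okonkwo and Takahashi, by accumulated service hours (lower first): Leclerc (5933 hours) before Okonkwo (9735 hours) before Takahashi (33495 hours).
Among Greco and Yilmaz, by accumulated service hours (lower first): Greco (22101 hours) before Yilmaz (37880 hours).
Among Amari and Farouk, by accumulated service hours (lower first): Amari (13777 hours) before Farouk (25485 hours).
Order: Leclerc, Okonkwo, Takahashi, Greco, Yilmaz, Amari, Farouk.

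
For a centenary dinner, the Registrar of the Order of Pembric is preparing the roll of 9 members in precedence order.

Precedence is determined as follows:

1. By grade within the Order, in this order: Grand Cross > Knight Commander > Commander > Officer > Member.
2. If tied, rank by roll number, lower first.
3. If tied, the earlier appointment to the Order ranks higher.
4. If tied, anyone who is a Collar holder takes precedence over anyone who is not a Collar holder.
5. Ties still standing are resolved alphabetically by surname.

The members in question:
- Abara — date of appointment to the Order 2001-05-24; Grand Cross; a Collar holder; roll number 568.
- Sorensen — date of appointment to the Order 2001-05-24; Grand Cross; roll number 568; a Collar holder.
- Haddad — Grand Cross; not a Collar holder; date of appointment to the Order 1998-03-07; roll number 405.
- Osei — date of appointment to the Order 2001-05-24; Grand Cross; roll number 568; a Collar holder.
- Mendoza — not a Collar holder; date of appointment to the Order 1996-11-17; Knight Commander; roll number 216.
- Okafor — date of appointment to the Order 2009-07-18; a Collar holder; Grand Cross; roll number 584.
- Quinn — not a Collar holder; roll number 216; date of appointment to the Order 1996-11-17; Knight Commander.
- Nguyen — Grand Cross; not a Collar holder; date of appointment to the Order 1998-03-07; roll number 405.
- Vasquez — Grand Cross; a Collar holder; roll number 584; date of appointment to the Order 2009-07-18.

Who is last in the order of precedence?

Quinn

By grade within the Order: Haddad, Nguyen, Abara, Osei, Sorensen, Okafor and Vasquez (Grand Cross); then Mendoza and Quinn (Knight Commander).
Among Haddad, Nguyen, Abara, Osei, Sorensen, Okafor and Vasquez, by roll number (lower first): Haddad and Nguyen (405) before Abara, Osei and Sorensen (568) before Okafor and Vasquez (584).
Haddad and Nguyen both have date of appointment to the Order 1998-03-07, so the next rule applies.
Haddad and Nguyen are each not a Collar holder, so the next rule applies.
Among Haddad and Nguyen, alphabetically by surname: Haddad before Nguyen.
Abara, Osei and Sorensen all have date of appointment to the Order 2001-05-24, so the next rule applies.
Abara, Osei and Sorensen are each a Collar holder, so the next rule applies.
Among Abara, Osei and Sorensen, alphabetically by surname: Abara before Osei before Sorensen.
Okafor and Vasquez both have date of appointment to the Order 2009-07-18, so the next rule applies.
Okafor and Vasquez are each a Collar holder, so the next rule applies.
Among Okafor and Vasquez, alphabetically by surname: Okafor before Vasquez.
Mendoza and Quinn both have roll number 216, so the next rule applies.
Mendoza and Quinn both have date of appointment to the Order 1996-11-17, so the next rule applies.
Mendoza and Quinn are each not a Collar holder, so the next rule applies.
Among Mendoza and Quinn, alphabetically by surname: Mendoza before Quinn.
Order: Haddad, Nguyen, Abara, Osei, Sorensen, Okafor, Vasquez, Mendoza, Quinn.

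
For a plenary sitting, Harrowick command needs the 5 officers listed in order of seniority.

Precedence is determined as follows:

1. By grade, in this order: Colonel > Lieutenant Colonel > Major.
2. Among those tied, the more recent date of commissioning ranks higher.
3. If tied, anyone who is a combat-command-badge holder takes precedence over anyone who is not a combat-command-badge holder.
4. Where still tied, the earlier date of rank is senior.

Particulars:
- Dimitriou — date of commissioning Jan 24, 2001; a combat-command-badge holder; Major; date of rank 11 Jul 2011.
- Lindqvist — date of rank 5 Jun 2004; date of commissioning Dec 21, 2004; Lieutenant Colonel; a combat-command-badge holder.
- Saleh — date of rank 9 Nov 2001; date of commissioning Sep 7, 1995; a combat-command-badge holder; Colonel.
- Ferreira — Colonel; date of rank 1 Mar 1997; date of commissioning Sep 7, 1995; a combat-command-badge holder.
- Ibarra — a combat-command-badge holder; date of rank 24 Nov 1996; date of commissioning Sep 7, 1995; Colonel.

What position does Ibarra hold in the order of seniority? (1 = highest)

1

By grade: Ibarra, Ferreira and Saleh (Colonel); then Lindqvist (Lieutenant Colonel); then Dimitriou (Major).
Ibarra, Ferreira and Saleh all have date of commissioning Sep 7, 1995, so the next rule applies.
Ibarra, Ferreira and Saleh are each a combat-command-badge holder, so the next rule applies.
Among Ibarra, Ferreira and Saleh, by date of rank (earlier first): Ibarra (24 Nov 1996) before Ferreira (1 Mar 1997) before Saleh (9 Nov 2001).
Order: Ibarra, Ferreira, Saleh, Lindqvist, Dimitriou. So position 1.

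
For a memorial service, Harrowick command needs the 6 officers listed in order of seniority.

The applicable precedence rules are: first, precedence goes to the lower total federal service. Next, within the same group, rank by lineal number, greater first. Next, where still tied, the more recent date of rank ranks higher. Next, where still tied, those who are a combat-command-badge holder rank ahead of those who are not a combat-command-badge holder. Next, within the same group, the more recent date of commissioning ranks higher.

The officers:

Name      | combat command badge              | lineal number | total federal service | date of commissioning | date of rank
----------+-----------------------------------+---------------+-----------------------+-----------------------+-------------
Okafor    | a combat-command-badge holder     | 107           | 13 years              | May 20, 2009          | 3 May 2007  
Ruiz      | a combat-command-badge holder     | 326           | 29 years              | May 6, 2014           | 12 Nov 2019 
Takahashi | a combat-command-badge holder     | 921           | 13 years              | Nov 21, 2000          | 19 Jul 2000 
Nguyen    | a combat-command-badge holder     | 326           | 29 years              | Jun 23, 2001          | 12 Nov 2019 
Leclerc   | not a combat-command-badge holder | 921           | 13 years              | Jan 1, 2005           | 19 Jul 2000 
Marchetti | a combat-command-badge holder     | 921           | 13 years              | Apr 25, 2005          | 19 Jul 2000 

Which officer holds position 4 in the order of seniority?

Okafor

By total federal service (lower first): Marchetti, Takahashi, Leclerc and Okafor (each 13 years); then Ruiz and Nguyen (both 29 years).
Among Marchetti, Takahashi, Leclerc and Okafor, by lineal number (higher first): Marchetti, Takahashi and Leclerc (921) before Okafor (107).
Marchetti, Takahashi and Leclerc all have date of rank 19 Jul 2000, so the next rule applies.
Among Marchetti, Takahashi and Leclerc, a combat-command-badge holder before not a combat-command-badge holder: Marchetti and Takahashi (a combat-command-badge holder) before Leclerc (not a combat-command-badge holder).
Among Marchetti and Takahashi, by date of commissioning (later first): Marchetti (Apr 25, 2005) before Takahashi (Nov 21, 2000).
Ruiz and Nguyen both have lineal number 326, so the next rule applies.
Ruiz and Nguyen both have date of rank 12 Nov 2019, so the next rule applies.
Ruiz and Nguyen are each a combat-command-badge holder, so the next rule applies.
Among Ruiz and Nguyen, by date of commissioning (later first): Ruiz (May 6, 2014) before Nguyen (Jun 23, 2001).
Order: Marchetti, Takahashi, Leclerc, Okafor, Ruiz, Nguyen.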